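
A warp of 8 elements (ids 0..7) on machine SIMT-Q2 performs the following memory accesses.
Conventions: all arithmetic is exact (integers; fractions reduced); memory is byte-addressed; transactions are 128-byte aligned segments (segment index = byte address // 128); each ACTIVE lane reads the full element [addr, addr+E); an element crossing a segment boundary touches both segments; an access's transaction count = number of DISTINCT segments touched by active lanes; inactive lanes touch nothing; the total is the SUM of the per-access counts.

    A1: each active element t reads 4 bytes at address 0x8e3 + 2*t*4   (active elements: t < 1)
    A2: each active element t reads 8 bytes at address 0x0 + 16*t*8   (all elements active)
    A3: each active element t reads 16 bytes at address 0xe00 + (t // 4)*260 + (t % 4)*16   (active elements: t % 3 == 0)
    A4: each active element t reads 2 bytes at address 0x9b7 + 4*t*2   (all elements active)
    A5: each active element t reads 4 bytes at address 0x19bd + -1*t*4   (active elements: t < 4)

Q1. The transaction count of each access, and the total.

A1: 1 transaction
A2: 8 transactions
A3: 2 transactions
A4: 1 transaction
A5: 1 transaction

Answer: 1,8,2,1,1; total 13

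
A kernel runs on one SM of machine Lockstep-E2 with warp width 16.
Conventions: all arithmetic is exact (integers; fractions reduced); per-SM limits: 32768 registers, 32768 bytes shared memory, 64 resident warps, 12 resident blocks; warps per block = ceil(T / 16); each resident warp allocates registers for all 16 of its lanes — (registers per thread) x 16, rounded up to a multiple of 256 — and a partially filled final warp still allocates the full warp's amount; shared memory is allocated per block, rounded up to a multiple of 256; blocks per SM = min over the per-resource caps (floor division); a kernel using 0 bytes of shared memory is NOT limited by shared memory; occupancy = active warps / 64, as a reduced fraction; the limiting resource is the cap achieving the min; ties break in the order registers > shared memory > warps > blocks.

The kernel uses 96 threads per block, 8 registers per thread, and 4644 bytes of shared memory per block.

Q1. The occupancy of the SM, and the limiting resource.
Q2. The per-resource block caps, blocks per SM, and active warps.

Answer: occupancy 9/16, limited by shared memory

registers: 21 blocks
shared memory: 6 blocks
warps: 10 blocks
blocks: 12 blocks

Answer: 6 blocks, 36 active warps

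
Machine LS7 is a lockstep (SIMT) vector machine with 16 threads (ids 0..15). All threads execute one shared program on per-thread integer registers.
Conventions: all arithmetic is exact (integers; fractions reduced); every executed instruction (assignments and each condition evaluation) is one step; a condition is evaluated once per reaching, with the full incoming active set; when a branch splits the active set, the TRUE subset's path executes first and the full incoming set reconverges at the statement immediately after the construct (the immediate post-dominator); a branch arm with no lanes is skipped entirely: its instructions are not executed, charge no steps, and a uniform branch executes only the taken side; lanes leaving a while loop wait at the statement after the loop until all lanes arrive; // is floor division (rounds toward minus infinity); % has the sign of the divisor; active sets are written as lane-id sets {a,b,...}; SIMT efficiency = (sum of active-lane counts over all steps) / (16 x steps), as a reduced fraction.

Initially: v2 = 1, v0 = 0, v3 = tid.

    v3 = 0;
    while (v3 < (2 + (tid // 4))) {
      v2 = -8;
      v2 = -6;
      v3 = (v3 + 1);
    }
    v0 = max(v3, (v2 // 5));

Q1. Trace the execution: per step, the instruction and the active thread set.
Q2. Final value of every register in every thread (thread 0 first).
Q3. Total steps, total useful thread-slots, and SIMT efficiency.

step 0: v3 <- 0                      {0,1,2,3,4,5,6,7,8,9,10,11,12,13,14,15}
step 1: eval (v3 < (2 + (tid // 4))) {0,1,2,3,4,5,6,7,8,9,10,11,12,13,14,15}
step 2: v2 <- -8                     {0,1,2,3,4,5,6,7,8,9,10,11,12,13,14,15}
step 3: v2 <- -6                     {0,1,2,3,4,5,6,7,8,9,10,11,12,13,14,15}
step 4: v3 <- (v3 + 1)               {0,1,2,3,4,5,6,7,8,9,10,11,12,13,14,15}
step 5: eval (v3 < (2 + (tid // 4))) {0,1,2,3,4,5,6,7,8,9,10,11,12,13,14,15}
step 6: v2 <- -8                     {0,1,2,3,4,5,6,7,8,9,10,11,12,13,14,15}
step 7: v2 <- -6                     {0,1,2,3,4,5,6,7,8,9,10,11,12,13,14,15}
step 8: v3 <- (v3 + 1)               {0,1,2,3,4,5,6,7,8,9,10,11,12,13,14,15}
step 9: eval (v3 < (2 + (tid // 4))) {0,1,2,3,4,5,6,7,8,9,10,11,12,13,14,15}
step 10: v2 <- -8                     {4,5,6,7,8,9,10,11,12,13,14,15}
step 11: v2 <- -6                     {4,5,6,7,8,9,10,11,12,13,14,15}
step 12: v3 <- (v3 + 1)               {4,5,6,7,8,9,10,11,12,13,14,15}
step 13: eval (v3 < (2 + (tid // 4))) {4,5,6,7,8,9,10,11,12,13,14,15}
step 14: v2 <- -8                     {8,9,10,11,12,13,14,15}
step 15: v2 <- -6                     {8,9,10,11,12,13,14,15}
step 16: v3 <- (v3 + 1)               {8,9,10,11,12,13,14,15}
step 17: eval (v3 < (2 + (tid // 4))) {8,9,10,11,12,13,14,15}
step 18: v2 <- -8                     {12,13,14,15}
step 19: v2 <- -6                     {12,13,14,15}
step 20: v3 <- (v3 + 1)               {12,13,14,15}
step 21: eval (v3 < (2 + (tid // 4))) {12,13,14,15}
step 22: v0 <- max(v3, (v2 // 5))     {0,1,2,3,4,5,6,7,8,9,10,11,12,13,14,15}

Answer: 23 steps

v2: -6,-6,-6,-6,-6,-6,-6,-6,-6,-6,-6,-6,-6,-6,-6,-6
v0: 2,2,2,2,3,3,3,3,4,4,4,4,5,5,5,5
v3: 2,2,2,2,3,3,3,3,4,4,4,4,5,5,5,5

steps = 23; useful = 272; efficiency = 272/368 = 17/23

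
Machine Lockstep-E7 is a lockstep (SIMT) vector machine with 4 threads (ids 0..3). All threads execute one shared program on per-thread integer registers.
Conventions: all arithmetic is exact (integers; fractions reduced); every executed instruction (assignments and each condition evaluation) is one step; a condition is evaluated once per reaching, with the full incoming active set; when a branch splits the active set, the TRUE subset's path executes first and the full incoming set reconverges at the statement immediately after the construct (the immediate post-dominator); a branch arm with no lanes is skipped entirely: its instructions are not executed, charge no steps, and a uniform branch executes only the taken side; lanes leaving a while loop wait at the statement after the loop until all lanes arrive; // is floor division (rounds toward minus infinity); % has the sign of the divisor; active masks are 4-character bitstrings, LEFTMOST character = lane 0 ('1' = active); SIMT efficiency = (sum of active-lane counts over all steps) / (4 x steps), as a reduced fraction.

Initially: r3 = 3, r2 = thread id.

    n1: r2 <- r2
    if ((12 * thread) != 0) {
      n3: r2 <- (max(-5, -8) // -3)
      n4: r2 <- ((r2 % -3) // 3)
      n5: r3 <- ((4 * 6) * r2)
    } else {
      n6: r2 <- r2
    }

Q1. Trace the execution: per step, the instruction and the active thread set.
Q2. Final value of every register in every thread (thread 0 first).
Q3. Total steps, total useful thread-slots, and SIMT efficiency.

step 0: r2 <- r2                     1111
step 1: eval ((12 * thread) != 0)    1111
step 2: r2 <- (max(-5, -8) // -3)    0111
step 3: r2 <- ((r2 % -3) // 3)       0111
step 4: r3 <- ((4 * 6) * r2)         0111
step 5: r2 <- r2                     1000

Answer: 6 steps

r3: 3,-24,-24,-24
r2: 0,-1,-1,-1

steps = 6; useful = 18; efficiency = 18/24 = 3/4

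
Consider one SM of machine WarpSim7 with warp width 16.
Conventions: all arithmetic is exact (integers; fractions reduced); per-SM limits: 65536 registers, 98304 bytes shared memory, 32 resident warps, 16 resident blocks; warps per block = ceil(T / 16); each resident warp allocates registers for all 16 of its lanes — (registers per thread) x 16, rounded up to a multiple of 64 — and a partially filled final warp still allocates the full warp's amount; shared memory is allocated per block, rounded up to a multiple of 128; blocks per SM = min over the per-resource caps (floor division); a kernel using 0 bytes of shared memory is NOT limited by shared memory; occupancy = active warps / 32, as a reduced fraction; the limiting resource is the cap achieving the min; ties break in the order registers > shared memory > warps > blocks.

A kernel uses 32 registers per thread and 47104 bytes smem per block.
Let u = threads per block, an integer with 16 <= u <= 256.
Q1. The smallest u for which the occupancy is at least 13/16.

Answer: u = 193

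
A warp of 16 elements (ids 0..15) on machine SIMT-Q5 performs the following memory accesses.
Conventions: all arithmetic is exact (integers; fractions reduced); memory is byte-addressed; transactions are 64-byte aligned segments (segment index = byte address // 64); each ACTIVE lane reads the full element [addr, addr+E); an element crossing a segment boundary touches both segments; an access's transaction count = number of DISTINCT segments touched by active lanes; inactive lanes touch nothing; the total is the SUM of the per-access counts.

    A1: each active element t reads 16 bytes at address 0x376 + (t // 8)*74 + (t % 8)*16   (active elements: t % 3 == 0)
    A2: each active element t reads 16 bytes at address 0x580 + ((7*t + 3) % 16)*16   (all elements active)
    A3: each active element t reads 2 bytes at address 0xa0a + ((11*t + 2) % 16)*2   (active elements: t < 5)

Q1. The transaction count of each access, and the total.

A1: 4 transactions
A2: 4 transactions
A3: 1 transaction

Answer: 4,4,1; total 9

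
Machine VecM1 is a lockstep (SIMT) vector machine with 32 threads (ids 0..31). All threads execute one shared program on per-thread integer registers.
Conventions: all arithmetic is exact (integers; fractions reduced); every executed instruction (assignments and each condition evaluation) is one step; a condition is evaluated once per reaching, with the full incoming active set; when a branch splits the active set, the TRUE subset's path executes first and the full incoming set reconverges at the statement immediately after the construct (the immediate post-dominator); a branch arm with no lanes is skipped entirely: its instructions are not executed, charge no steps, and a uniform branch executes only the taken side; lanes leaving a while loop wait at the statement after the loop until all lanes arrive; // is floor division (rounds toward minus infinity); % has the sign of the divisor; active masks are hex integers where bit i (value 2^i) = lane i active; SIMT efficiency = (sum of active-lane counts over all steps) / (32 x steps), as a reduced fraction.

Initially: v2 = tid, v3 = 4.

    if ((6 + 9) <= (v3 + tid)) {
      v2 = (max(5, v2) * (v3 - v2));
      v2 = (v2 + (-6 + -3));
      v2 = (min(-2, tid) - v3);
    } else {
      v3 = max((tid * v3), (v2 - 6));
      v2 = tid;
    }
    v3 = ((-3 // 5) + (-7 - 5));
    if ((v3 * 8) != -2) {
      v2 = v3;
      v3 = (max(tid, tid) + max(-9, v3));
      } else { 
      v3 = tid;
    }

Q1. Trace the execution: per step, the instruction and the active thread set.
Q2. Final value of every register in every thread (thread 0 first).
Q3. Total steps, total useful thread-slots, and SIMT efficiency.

step 0: eval ((6 + 9) <= (v3 + tid)) 0xffffffff
step 1: v2 <- (max(5, v2) * (v3 - v2)) 0xfffff800
step 2: v2 <- (v2 + (-6 + -3))       0xfffff800
step 3: v2 <- (min(-2, tid) - v3)    0xfffff800
step 4: v3 <- max((tid * v3), (v2 - 6)) 0x000007ff
step 5: v2 <- tid                    0x000007ff
step 6: v3 <- ((-3 // 5) + (-7 - 5)) 0xffffffff
step 7: eval ((v3 * 8) != -2)        0xffffffff
step 8: v2 <- v3                     0xffffffff
step 9: v3 <- (max(tid, tid) + max(-9, v3)) 0xffffffff

Answer: 10 steps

v2: -13,-13,-13,-13,-13,-13,-13,-13,-13,-13,-13,-13,-13,-13,-13,-13,-13,-13,-13,-13,-13,-13,-13,-13,-13,-13,-13,-13,-13,-13,-13,-13
v3: -9,-8,-7,-6,-5,-4,-3,-2,-1,0,1,2,3,4,5,6,7,8,9,10,11,12,13,14,15,16,17,18,19,20,21,22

steps = 10; useful = 245; efficiency = 245/320 = 49/64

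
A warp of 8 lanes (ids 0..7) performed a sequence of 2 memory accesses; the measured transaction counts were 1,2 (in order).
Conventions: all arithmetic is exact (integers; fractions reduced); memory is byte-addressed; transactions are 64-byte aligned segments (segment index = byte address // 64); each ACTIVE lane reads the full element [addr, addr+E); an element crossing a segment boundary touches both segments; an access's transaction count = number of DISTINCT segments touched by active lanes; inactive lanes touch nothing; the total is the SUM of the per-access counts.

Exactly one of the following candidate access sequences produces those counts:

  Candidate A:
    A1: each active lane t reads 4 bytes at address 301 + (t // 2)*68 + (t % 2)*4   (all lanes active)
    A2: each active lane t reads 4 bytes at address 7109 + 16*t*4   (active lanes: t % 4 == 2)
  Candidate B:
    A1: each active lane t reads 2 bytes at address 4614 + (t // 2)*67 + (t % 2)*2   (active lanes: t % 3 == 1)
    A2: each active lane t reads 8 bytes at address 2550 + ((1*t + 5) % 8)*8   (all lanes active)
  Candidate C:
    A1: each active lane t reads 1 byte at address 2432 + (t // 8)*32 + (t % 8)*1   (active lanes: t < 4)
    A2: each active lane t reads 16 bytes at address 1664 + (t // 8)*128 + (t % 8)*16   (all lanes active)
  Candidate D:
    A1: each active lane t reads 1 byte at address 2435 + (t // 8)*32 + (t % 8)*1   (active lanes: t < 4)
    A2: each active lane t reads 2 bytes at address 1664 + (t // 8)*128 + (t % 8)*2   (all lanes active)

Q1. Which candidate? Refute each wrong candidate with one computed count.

A: A1 gives 5 transactions, not 1
B: A1 gives 3 transactions, not 1
D: A2 gives 1 transaction, not 2
C: all counts match (1,2)

Answer: C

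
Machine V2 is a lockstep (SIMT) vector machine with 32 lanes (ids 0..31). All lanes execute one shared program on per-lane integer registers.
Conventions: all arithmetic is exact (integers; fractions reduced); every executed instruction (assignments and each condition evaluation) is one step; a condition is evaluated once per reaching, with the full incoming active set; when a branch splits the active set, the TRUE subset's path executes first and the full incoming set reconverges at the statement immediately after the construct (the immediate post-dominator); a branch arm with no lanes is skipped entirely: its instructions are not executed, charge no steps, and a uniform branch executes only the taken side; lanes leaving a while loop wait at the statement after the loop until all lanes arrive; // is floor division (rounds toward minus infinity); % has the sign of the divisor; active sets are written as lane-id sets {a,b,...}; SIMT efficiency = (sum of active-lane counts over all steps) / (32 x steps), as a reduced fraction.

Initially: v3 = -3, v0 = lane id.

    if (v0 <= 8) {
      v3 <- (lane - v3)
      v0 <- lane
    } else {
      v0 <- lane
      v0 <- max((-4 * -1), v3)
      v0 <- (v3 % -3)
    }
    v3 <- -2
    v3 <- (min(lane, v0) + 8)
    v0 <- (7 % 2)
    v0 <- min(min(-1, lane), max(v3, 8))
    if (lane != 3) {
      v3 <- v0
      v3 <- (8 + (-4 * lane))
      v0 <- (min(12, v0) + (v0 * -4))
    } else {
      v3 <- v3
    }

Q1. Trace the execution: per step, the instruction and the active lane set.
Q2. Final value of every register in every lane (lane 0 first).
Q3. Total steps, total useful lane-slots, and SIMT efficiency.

step 0: eval (v0 <= 8)               {0,1,2,3,4,5,6,7,8,9,10,11,12,13,14,15,16,17,18,19,20,21,22,23,24,25,26,27,28,29,30,31}
step 1: v3 <- (lane - v3)            {0,1,2,3,4,5,6,7,8}
step 2: v0 <- lane                   {0,1,2,3,4,5,6,7,8}
step 3: v0 <- lane                   {9,10,11,12,13,14,15,16,17,18,19,20,21,22,23,24,25,26,27,28,29,30,31}
step 4: v0 <- max((-4 * -1), v3)     {9,10,11,12,13,14,15,16,17,18,19,20,21,22,23,24,25,26,27,28,29,30,31}
step 5: v0 <- (v3 % -3)              {9,10,11,12,13,14,15,16,17,18,19,20,21,22,23,24,25,26,27,28,29,30,31}
step 6: v3 <- -2                     {0,1,2,3,4,5,6,7,8,9,10,11,12,13,14,15,16,17,18,19,20,21,22,23,24,25,26,27,28,29,30,31}
step 7: v3 <- (min(lane, v0) + 8)    {0,1,2,3,4,5,6,7,8,9,10,11,12,13,14,15,16,17,18,19,20,21,22,23,24,25,26,27,28,29,30,31}
step 8: v0 <- (7 % 2)                {0,1,2,3,4,5,6,7,8,9,10,11,12,13,14,15,16,17,18,19,20,21,22,23,24,25,26,27,28,29,30,31}
step 9: v0 <- min(min(-1, lane), max(v3, 8)) {0,1,2,3,4,5,6,7,8,9,10,11,12,13,14,15,16,17,18,19,20,21,22,23,24,25,26,27,28,29,30,31}
step 10: eval (lane != 3)             {0,1,2,3,4,5,6,7,8,9,10,11,12,13,14,15,16,17,18,19,20,21,22,23,24,25,26,27,28,29,30,31}
step 11: v3 <- v0                     {0,1,2,4,5,6,7,8,9,10,11,12,13,14,15,16,17,18,19,20,21,22,23,24,25,26,27,28,29,30,31}
step 12: v3 <- (8 + (-4 * lane))      {0,1,2,4,5,6,7,8,9,10,11,12,13,14,15,16,17,18,19,20,21,22,23,24,25,26,27,28,29,30,31}
step 13: v0 <- (min(12, v0) + (v0 * -4)) {0,1,2,4,5,6,7,8,9,10,11,12,13,14,15,16,17,18,19,20,21,22,23,24,25,26,27,28,29,30,31}
step 14: v3 <- v3                     {3}

Answer: 15 steps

v3: 8,4,0,11,-8,-12,-16,-20,-24,-28,-32,-36,-40,-44,-48,-52,-56,-60,-64,-68,-72,-76,-80,-84,-88,-92,-96,-100,-104,-108,-112,-116
v0: 3,3,3,-1,3,3,3,3,3,3,3,3,3,3,3,3,3,3,3,3,3,3,3,3,3,3,3,3,3,3,3,3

steps = 15; useful = 373; efficiency = 373/480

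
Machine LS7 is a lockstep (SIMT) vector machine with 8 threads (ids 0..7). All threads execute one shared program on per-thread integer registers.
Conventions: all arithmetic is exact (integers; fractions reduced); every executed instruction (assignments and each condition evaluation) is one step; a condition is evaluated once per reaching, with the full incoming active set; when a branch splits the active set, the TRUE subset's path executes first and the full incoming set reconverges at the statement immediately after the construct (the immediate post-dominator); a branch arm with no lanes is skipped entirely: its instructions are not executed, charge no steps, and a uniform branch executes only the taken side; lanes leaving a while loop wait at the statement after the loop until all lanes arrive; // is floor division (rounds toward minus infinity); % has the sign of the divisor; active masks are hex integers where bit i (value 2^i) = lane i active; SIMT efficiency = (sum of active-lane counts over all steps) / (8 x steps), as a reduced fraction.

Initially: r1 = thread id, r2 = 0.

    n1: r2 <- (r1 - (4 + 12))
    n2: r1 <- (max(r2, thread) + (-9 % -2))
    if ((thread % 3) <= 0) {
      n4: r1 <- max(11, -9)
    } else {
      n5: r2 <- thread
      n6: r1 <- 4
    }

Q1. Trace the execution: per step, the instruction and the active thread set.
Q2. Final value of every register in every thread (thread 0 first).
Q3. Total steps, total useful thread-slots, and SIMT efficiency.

step 0: r2 <- (r1 - (4 + 12))        0xff
step 1: r1 <- (max(r2, thread) + (-9 % -2)) 0xff
step 2: eval ((thread % 3) <= 0)     0xff
step 3: r1 <- max(11, -9)            0x49
step 4: r2 <- thread                 0xb6
step 5: r1 <- 4                      0xb6

Answer: 6 steps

r1: 11,4,4,11,4,4,11,4
r2: -16,1,2,-13,4,5,-10,7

steps = 6; useful = 37; efficiency = 37/48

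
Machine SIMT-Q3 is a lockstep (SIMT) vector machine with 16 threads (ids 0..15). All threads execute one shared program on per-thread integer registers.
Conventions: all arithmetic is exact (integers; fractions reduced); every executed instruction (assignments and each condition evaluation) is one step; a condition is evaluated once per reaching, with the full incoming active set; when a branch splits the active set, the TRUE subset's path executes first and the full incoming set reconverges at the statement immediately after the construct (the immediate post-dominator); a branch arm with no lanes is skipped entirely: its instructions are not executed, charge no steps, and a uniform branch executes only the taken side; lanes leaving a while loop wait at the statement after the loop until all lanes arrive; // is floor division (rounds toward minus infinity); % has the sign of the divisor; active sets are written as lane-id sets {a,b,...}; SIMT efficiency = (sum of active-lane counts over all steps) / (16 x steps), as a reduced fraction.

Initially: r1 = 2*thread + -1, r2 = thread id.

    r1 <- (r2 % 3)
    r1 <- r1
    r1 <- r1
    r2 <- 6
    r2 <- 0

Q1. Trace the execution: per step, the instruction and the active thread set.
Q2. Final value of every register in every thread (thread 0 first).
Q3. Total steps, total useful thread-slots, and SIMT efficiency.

step 0: r1 <- (r2 % 3)               {0,1,2,3,4,5,6,7,8,9,10,11,12,13,14,15}
step 1: r1 <- r1                     {0,1,2,3,4,5,6,7,8,9,10,11,12,13,14,15}
step 2: r1 <- r1                     {0,1,2,3,4,5,6,7,8,9,10,11,12,13,14,15}
step 3: r2 <- 6                      {0,1,2,3,4,5,6,7,8,9,10,11,12,13,14,15}
step 4: r2 <- 0                      {0,1,2,3,4,5,6,7,8,9,10,11,12,13,14,15}

Answer: 5 steps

r1: 0,1,2,0,1,2,0,1,2,0,1,2,0,1,2,0
r2: 0,0,0,0,0,0,0,0,0,0,0,0,0,0,0,0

steps = 5; useful = 80; efficiency = 80/80 = 1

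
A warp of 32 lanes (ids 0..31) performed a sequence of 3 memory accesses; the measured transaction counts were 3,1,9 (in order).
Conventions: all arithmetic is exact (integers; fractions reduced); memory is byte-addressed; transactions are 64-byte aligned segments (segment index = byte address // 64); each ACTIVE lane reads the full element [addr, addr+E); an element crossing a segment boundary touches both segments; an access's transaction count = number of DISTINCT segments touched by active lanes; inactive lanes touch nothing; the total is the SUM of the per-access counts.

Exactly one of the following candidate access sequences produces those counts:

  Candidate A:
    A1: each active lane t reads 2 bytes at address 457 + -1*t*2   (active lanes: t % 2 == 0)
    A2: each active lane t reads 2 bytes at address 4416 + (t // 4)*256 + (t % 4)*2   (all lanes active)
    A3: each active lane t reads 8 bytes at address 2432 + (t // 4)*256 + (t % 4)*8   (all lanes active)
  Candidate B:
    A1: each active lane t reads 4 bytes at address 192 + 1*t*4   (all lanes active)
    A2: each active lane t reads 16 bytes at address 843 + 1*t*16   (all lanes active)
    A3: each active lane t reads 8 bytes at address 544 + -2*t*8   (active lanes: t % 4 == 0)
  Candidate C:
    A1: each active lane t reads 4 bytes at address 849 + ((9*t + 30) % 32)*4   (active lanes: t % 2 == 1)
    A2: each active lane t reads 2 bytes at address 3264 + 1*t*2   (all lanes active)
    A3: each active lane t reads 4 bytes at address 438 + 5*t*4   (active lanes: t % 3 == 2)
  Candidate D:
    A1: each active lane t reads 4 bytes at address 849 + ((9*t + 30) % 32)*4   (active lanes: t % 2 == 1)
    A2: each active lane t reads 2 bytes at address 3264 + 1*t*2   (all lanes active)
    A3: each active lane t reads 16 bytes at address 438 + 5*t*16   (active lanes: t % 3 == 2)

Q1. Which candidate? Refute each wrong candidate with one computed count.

A: A1 gives 2 transactions, not 3
B: A1 gives 2 transactions, not 3
D: A3 gives 12 transactions, not 9
C: all counts match (3,1,9)

Answer: C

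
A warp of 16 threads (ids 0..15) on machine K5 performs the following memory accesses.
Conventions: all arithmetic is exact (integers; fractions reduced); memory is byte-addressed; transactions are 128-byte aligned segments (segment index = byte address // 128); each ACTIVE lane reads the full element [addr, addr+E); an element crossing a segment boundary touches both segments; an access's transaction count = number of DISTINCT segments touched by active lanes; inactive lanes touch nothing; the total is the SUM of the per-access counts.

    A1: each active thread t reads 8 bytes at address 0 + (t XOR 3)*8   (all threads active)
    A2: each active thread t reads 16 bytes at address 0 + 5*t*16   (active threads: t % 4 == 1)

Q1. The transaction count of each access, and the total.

A1: 1 transaction
A2: 4 transactions

Answer: 1,4; total 5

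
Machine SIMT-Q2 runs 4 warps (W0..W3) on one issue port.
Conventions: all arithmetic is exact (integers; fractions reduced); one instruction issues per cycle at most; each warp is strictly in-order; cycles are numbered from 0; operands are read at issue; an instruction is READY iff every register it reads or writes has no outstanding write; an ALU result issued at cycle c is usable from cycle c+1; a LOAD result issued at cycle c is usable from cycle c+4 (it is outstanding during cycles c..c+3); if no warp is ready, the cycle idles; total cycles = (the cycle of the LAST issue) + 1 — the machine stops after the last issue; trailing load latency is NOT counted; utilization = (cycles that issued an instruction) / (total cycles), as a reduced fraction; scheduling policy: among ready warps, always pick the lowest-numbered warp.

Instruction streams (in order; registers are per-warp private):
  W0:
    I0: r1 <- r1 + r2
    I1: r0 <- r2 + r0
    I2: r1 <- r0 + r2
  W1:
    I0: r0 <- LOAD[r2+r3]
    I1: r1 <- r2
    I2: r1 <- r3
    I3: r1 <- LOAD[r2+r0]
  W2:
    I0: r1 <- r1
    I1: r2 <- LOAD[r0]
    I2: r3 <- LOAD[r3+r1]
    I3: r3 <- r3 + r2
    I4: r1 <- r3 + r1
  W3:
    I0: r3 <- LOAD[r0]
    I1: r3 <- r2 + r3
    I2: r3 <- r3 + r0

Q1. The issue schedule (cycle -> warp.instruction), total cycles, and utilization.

cycle 0: W0.I0
cycle 1: W0.I1
cycle 2: W0.I2
cycle 3: W1.I0
cycle 4: W1.I1
cycle 5: W1.I2
cycle 6: W2.I0
cycle 7: W1.I3
cycle 8: W2.I1
cycle 9: W2.I2
cycle 10: W3.I0
cycle 11: idle
cycle 12: idle
cycle 13: W2.I3
cycle 14: W2.I4
cycle 15: W3.I1
cycle 16: W3.I2

Answer: 17 cycles, utilization 15/17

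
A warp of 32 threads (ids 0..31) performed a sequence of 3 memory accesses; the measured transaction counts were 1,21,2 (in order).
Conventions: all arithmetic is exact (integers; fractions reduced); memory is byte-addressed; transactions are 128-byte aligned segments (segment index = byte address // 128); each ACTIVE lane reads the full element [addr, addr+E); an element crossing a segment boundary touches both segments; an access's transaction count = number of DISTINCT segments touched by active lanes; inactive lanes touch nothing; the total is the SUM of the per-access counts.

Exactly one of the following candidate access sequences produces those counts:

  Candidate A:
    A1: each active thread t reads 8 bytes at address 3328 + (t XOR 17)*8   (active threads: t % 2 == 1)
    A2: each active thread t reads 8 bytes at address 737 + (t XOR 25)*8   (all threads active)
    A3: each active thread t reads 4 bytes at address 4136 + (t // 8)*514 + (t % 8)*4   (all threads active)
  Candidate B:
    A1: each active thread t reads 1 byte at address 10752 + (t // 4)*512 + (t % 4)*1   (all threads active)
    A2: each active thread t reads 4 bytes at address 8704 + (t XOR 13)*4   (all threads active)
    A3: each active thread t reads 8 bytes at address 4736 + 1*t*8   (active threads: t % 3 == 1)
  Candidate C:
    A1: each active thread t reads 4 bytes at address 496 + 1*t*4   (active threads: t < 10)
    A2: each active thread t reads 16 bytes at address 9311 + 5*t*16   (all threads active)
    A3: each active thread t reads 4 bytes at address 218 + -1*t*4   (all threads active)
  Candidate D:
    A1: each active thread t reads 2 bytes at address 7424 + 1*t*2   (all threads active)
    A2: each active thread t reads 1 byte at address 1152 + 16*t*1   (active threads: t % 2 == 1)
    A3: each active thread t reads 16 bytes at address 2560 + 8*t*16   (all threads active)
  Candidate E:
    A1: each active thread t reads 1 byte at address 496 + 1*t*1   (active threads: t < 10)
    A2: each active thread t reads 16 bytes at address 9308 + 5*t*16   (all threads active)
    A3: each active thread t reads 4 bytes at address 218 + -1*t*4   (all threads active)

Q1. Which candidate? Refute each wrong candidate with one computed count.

A: A1 gives 2 transactions, not 1
B: A1 gives 8 transactions, not 1
C: A1 gives 2 transactions, not 1
D: A2 gives 4 transactions, not 21
E: all counts match (1,21,2)

Answer: E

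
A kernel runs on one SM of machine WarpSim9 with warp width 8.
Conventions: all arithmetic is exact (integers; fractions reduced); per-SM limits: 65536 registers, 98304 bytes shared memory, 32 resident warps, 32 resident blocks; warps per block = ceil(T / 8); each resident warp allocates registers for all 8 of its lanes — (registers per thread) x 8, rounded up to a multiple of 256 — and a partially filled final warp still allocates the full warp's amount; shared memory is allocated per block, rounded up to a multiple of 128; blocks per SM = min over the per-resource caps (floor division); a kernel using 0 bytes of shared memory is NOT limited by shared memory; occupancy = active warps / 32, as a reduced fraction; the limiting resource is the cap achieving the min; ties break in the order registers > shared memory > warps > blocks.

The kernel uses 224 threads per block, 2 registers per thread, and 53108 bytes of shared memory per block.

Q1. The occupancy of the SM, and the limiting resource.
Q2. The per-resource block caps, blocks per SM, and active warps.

Answer: occupancy 7/8, limited by shared memory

registers: 9 blocks
shared memory: 1 block
warps: 1 block
blocks: 32 blocks

Answer: 1 block, 28 active warps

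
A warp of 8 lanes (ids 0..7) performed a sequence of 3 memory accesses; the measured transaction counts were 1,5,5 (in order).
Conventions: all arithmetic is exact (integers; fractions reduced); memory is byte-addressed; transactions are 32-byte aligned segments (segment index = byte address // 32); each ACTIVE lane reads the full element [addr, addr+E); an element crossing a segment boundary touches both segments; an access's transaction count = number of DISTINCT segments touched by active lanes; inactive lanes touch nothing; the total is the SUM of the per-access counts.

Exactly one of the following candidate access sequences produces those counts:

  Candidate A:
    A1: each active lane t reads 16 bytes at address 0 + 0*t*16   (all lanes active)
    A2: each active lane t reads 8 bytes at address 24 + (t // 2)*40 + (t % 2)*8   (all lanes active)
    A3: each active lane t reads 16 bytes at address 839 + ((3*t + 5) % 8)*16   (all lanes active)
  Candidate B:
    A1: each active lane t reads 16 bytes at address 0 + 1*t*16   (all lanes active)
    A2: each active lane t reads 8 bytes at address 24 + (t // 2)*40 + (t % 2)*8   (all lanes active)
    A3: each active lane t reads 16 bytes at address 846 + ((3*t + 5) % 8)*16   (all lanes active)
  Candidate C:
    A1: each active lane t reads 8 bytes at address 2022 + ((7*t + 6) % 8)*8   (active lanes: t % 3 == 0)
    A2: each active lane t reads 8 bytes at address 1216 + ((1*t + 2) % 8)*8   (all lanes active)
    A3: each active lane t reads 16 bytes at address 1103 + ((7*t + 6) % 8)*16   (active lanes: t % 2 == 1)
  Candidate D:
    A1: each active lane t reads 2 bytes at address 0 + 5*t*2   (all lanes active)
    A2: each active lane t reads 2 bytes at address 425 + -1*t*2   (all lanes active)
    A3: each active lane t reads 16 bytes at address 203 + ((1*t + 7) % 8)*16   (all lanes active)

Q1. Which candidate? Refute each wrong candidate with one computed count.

B: A1 gives 4 transactions, not 1
C: A1 gives 2 transactions, not 1
D: A1 gives 3 transactions, not 1
A: all counts match (1,5,5)

Answer: A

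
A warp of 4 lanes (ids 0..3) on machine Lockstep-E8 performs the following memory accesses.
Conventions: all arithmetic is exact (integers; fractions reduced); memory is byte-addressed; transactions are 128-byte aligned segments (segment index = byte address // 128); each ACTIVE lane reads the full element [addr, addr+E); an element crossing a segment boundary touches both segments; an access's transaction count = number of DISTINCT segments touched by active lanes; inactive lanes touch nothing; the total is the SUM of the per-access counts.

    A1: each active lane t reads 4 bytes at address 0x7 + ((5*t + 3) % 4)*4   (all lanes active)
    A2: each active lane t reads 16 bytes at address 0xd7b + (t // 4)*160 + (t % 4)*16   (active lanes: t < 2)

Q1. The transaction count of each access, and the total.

A1: 1 transaction
A2: 2 transactions

Answer: 1,2; total 3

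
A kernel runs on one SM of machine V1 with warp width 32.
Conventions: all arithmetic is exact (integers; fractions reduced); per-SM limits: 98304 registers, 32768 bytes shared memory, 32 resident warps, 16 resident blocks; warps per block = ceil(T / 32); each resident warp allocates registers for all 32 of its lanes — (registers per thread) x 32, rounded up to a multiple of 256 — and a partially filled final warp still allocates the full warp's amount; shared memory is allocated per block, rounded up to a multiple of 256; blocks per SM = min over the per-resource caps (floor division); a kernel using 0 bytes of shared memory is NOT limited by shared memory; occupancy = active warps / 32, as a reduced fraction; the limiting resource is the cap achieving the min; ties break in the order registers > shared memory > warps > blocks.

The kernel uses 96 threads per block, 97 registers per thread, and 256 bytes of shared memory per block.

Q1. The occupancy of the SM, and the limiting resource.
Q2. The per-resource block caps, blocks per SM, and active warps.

Answer: occupancy 27/32, limited by registers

registers: 9 blocks
shared memory: 128 blocks
warps: 10 blocks
blocks: 16 blocks

Answer: 9 blocks, 27 active warps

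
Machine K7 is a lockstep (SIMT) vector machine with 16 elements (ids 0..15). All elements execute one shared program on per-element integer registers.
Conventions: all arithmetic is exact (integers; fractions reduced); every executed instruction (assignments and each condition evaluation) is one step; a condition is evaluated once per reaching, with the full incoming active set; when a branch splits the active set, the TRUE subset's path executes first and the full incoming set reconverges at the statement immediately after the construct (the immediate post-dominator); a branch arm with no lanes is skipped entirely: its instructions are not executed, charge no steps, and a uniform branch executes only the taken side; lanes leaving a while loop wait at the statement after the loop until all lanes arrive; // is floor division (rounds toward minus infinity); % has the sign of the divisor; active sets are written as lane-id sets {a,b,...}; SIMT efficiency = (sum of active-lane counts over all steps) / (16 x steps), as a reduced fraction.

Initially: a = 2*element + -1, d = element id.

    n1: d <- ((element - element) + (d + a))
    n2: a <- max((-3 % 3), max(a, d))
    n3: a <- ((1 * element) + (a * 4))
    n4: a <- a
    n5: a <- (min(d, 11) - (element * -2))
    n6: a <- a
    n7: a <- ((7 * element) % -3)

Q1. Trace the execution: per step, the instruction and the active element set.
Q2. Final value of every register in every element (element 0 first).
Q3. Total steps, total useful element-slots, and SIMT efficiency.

step 0: d <- ((element - element) + (d + a)) {0,1,2,3,4,5,6,7,8,9,10,11,12,13,14,15}
step 1: a <- max((-3 % 3), max(a, d)) {0,1,2,3,4,5,6,7,8,9,10,11,12,13,14,15}
step 2: a <- ((1 * element) + (a * 4)) {0,1,2,3,4,5,6,7,8,9,10,11,12,13,14,15}
step 3: a <- a                       {0,1,2,3,4,5,6,7,8,9,10,11,12,13,14,15}
step 4: a <- (min(d, 11) - (element * -2)) {0,1,2,3,4,5,6,7,8,9,10,11,12,13,14,15}
step 5: a <- a                       {0,1,2,3,4,5,6,7,8,9,10,11,12,13,14,15}
step 6: a <- ((7 * element) % -3)    {0,1,2,3,4,5,6,7,8,9,10,11,12,13,14,15}

Answer: 7 steps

a: 0,-2,-1,0,-2,-1,0,-2,-1,0,-2,-1,0,-2,-1,0
d: -1,2,5,8,11,14,17,20,23,26,29,32,35,38,41,44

steps = 7; useful = 112; efficiency = 112/112 = 1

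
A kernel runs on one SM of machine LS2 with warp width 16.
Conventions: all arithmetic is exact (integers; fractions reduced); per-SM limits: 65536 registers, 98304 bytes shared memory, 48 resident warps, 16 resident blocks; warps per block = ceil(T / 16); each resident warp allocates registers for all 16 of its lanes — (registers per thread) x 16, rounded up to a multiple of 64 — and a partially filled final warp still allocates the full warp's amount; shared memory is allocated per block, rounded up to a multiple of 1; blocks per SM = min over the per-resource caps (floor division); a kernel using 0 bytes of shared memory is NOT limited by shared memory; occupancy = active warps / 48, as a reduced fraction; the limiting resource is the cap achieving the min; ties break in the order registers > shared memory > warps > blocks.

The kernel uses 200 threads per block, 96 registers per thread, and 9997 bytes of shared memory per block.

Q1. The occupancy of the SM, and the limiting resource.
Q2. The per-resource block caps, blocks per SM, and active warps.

Answer: occupancy 13/16, limited by registers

registers: 3 blocks
shared memory: 9 blocks
warps: 3 blocks
blocks: 16 blocks

Answer: 3 blocks, 39 active warps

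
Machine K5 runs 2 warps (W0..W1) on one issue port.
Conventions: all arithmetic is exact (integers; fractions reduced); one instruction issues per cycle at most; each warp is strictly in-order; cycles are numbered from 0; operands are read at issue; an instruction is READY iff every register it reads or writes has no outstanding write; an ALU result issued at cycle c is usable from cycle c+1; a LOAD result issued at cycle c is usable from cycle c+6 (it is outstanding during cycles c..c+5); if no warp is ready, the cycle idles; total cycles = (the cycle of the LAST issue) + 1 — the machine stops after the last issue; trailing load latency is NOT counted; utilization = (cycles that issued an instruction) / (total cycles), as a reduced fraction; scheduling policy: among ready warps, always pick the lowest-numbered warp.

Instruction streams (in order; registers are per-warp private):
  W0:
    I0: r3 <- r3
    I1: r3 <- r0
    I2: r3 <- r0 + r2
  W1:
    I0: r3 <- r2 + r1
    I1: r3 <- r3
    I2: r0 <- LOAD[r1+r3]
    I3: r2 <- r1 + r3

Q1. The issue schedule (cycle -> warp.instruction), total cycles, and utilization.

cycle 0: W0.I0
cycle 1: W0.I1
cycle 2: W0.I2
cycle 3: W1.I0
cycle 4: W1.I1
cycle 5: W1.I2
cycle 6: W1.I3

Answer: 7 cycles, utilization 1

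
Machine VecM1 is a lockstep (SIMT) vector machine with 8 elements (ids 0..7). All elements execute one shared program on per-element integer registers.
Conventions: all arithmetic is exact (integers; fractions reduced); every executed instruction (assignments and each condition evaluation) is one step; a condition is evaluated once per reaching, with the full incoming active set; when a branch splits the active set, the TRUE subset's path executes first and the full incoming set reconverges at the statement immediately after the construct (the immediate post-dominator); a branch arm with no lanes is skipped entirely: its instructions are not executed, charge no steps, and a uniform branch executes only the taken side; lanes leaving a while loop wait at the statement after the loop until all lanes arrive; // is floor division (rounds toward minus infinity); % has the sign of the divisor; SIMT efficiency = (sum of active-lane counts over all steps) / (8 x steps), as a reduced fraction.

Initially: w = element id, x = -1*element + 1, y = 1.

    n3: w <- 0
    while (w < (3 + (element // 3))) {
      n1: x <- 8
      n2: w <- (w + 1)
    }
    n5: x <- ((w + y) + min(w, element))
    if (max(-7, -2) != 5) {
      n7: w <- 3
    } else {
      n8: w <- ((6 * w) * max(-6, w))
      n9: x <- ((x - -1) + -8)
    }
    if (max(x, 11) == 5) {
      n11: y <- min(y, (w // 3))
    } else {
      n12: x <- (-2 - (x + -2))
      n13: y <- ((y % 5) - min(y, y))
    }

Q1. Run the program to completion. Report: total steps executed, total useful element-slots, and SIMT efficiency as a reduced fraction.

Answer: 23 steps, 157 useful, 157/184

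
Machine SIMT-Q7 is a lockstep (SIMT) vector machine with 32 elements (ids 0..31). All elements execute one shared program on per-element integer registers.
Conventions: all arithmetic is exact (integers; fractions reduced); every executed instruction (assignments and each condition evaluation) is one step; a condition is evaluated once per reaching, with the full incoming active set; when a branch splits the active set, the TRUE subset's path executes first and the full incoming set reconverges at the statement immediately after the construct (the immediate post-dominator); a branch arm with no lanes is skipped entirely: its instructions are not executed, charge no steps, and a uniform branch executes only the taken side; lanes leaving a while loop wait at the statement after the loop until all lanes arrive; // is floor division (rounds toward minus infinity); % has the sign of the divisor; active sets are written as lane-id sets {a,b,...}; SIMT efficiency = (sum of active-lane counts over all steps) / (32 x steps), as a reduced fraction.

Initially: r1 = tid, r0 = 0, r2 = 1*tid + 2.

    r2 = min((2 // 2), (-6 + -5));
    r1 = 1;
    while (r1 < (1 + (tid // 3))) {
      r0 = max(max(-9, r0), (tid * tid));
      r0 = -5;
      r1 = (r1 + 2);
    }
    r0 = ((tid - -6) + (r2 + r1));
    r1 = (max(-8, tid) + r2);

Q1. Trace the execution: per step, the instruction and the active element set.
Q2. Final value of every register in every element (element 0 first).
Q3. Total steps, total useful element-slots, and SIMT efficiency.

step 0: r2 <- min((2 // 2), (-6 + -5)) {0,1,2,3,4,5,6,7,8,9,10,11,12,13,14,15,16,17,18,19,20,21,22,23,24,25,26,27,28,29,30,31}
step 1: r1 <- 1                      {0,1,2,3,4,5,6,7,8,9,10,11,12,13,14,15,16,17,18,19,20,21,22,23,24,25,26,27,28,29,30,31}
step 2: eval (r1 < (1 + (tid // 3))) {0,1,2,3,4,5,6,7,8,9,10,11,12,13,14,15,16,17,18,19,20,21,22,23,24,25,26,27,28,29,30,31}
step 3: r0 <- max(max(-9, r0), (tid * tid)) {3,4,5,6,7,8,9,10,11,12,13,14,15,16,17,18,19,20,21,22,23,24,25,26,27,28,29,30,31}
step 4: r0 <- -5                     {3,4,5,6,7,8,9,10,11,12,13,14,15,16,17,18,19,20,21,22,23,24,25,26,27,28,29,30,31}
step 5: r1 <- (r1 + 2)               {3,4,5,6,7,8,9,10,11,12,13,14,15,16,17,18,19,20,21,22,23,24,25,26,27,28,29,30,31}
step 6: eval (r1 < (1 + (tid // 3))) {3,4,5,6,7,8,9,10,11,12,13,14,15,16,17,18,19,20,21,22,23,24,25,26,27,28,29,30,31}
step 7: r0 <- max(max(-9, r0), (tid * tid)) {9,10,11,12,13,14,15,16,17,18,19,20,21,22,23,24,25,26,27,28,29,30,31}
step 8: r0 <- -5                     {9,10,11,12,13,14,15,16,17,18,19,20,21,22,23,24,25,26,27,28,29,30,31}
step 9: r1 <- (r1 + 2)               {9,10,11,12,13,14,15,16,17,18,19,20,21,22,23,24,25,26,27,28,29,30,31}
step 10: eval (r1 < (1 + (tid // 3))) {9,10,11,12,13,14,15,16,17,18,19,20,21,22,23,24,25,26,27,28,29,30,31}
step 11: r0 <- max(max(-9, r0), (tid * tid)) {15,16,17,18,19,20,21,22,23,24,25,26,27,28,29,30,31}
step 12: r0 <- -5                     {15,16,17,18,19,20,21,22,23,24,25,26,27,28,29,30,31}
step 13: r1 <- (r1 + 2)               {15,16,17,18,19,20,21,22,23,24,25,26,27,28,29,30,31}
step 14: eval (r1 < (1 + (tid // 3))) {15,16,17,18,19,20,21,22,23,24,25,26,27,28,29,30,31}
step 15: r0 <- max(max(-9, r0), (tid * tid)) {21,22,23,24,25,26,27,28,29,30,31}
step 16: r0 <- -5                     {21,22,23,24,25,26,27,28,29,30,31}
step 17: r1 <- (r1 + 2)               {21,22,23,24,25,26,27,28,29,30,31}
step 18: eval (r1 < (1 + (tid // 3))) {21,22,23,24,25,26,27,28,29,30,31}
step 19: r0 <- max(max(-9, r0), (tid * tid)) {27,28,29,30,31}
step 20: r0 <- -5                     {27,28,29,30,31}
step 21: r1 <- (r1 + 2)               {27,28,29,30,31}
step 22: eval (r1 < (1 + (tid // 3))) {27,28,29,30,31}
step 23: r0 <- ((tid - -6) + (r2 + r1)) {0,1,2,3,4,5,6,7,8,9,10,11,12,13,14,15,16,17,18,19,20,21,22,23,24,25,26,27,28,29,30,31}
step 24: r1 <- (max(-8, tid) + r2)    {0,1,2,3,4,5,6,7,8,9,10,11,12,13,14,15,16,17,18,19,20,21,22,23,24,25,26,27,28,29,30,31}

Answer: 25 steps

r1: -11,-10,-9,-8,-7,-6,-5,-4,-3,-2,-1,0,1,2,3,4,5,6,7,8,9,10,11,12,13,14,15,16,17,18,19,20
r0: -4,-3,-2,1,2,3,4,5,6,9,10,11,12,13,14,17,18,19,20,21,22,25,26,27,28,29,30,33,34,35,36,37
r2: -11,-11,-11,-11,-11,-11,-11,-11,-11,-11,-11,-11,-11,-11,-11,-11,-11,-11,-11,-11,-11,-11,-11,-11,-11,-11,-11,-11,-11,-11,-11,-11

steps = 25; useful = 500; efficiency = 500/800 = 5/8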